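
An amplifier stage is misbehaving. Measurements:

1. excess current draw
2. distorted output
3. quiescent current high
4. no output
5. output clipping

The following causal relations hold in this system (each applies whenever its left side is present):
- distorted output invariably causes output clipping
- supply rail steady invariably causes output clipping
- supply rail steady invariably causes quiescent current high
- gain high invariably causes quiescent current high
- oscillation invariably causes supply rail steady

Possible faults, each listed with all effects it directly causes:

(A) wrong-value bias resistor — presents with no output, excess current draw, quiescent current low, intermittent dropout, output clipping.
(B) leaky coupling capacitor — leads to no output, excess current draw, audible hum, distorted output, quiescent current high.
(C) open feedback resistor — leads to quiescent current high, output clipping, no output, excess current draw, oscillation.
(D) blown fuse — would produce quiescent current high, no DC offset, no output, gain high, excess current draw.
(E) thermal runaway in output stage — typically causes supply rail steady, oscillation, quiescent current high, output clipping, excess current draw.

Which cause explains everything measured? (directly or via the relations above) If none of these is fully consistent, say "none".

For each candidate, compare predicted effects to what was observed:
(A) wrong-value bias resistor — excess current draw +; distorted output -; quiescent current high -; no output +; output clipping +
(B) leaky coupling capacitor — excess current draw +; distorted output +; quiescent current high +; no output +; output clipping + (by distorted output → output clipping)
(C) open feedback resistor — excess current draw +; distorted output -; quiescent current high +; no output +; output clipping +
(D) blown fuse — excess current draw +; distorted output -; quiescent current high +; no output +; output clipping -
(E) thermal runaway in output stage — does not account for distorted output, no output
(B) alone accounts for all the evidence.

B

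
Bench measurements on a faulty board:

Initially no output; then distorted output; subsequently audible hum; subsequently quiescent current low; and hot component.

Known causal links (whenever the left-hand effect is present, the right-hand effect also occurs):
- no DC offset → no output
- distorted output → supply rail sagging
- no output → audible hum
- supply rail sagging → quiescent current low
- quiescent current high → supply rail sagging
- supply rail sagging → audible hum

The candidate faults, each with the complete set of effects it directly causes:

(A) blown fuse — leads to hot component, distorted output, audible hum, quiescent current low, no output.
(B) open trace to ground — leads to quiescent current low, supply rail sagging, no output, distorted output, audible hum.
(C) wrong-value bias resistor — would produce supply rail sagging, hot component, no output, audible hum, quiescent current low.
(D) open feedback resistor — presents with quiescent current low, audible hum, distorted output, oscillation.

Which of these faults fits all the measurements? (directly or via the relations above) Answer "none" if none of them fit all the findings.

Per-candidate check:
(A) blown fuse — no output +; distorted output +; audible hum +; quiescent current low +; hot component +
(B) open trace to ground — no output +; distorted output +; audible hum +; quiescent current low +; hot component -
(C) wrong-value bias resistor — no output +; distorted output -; audible hum +; quiescent current low +; hot component +
(D) open feedback resistor — does not account for no output, hot component
(A) alone accounts for all the evidence.

A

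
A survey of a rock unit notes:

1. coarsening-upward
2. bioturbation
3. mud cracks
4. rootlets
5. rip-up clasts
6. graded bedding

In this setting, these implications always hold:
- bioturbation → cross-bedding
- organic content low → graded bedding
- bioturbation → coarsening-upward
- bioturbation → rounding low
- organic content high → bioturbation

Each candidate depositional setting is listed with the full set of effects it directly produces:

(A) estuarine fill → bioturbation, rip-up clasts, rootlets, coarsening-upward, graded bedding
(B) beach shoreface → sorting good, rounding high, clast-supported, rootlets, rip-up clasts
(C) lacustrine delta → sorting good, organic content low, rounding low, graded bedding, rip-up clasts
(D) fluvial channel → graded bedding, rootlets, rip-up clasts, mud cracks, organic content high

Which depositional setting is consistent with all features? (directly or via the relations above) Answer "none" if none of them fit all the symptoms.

Testing each hypothesis:
(A) estuarine fill — does not account for mud cracks
(B) beach shoreface — coarsening-upward ✗; bioturbation ✗; mud cracks ✗; rootlets ✓; rip-up clasts ✓; graded bedding ✗
(C) lacustrine delta — coarsening-upward ✗; bioturbation ✗; mud cracks ✗; rootlets ✗; rip-up clasts ✓; graded bedding ✓
(D) fluvial channel — coarsening-upward ✓ (via organic content high → bioturbation → coarsening-upward); bioturbation ✓ (via organic content high → bioturbation); mud cracks ✓; rootlets ✓; rip-up clasts ✓; graded bedding ✓
(D) alone accounts for all the evidence.

D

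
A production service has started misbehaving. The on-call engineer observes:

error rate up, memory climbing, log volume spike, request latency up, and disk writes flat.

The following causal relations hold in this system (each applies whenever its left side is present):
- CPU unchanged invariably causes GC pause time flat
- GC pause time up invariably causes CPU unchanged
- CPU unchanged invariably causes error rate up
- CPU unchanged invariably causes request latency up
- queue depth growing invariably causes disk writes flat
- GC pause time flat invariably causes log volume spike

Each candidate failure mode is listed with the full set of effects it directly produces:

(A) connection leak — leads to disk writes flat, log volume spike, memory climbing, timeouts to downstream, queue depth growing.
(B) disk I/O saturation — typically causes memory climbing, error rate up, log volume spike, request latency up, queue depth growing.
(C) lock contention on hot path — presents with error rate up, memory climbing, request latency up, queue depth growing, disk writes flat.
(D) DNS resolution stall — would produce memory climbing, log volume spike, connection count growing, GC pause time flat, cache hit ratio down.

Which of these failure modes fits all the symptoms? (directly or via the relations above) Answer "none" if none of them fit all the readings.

Testing each hypothesis:
(A) connection leak — error rate up ✗; memory climbing ✓; log volume spike ✓; request latency up ✗; disk writes flat ✓
(B) disk I/O saturation — error rate up ✓; memory climbing ✓; log volume spike ✓; request latency up ✓; disk writes flat ✓ (through queue depth growing → disk writes flat)
(C) lock contention on hot path — error rate up ✓; memory climbing ✓; log volume spike ✗; request latency up ✓; disk writes flat ✓
(D) DNS resolution stall — does not account for error rate up, request latency up, disk writes flat
(B) alone accounts for all the evidence.

B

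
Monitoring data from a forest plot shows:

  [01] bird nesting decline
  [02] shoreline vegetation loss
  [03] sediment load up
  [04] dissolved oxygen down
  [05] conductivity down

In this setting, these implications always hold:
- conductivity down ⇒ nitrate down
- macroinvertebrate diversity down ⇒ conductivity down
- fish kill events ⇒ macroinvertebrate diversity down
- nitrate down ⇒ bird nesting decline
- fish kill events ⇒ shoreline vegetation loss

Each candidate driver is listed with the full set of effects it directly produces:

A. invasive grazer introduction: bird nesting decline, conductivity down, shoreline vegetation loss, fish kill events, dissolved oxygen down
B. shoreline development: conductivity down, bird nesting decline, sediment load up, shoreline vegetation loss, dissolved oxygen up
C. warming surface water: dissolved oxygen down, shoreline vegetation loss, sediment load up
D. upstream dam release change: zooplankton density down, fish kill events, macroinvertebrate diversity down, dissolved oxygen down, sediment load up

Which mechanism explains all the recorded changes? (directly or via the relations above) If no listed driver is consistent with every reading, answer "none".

Testing each hypothesis:
(A) invasive grazer introduction — bird nesting decline +; shoreline vegetation loss +; sediment load up -; dissolved oxygen down +; conductivity down +
(B) shoreline development — bird nesting decline +; shoreline vegetation loss +; sediment load up +; dissolved oxygen down -; conductivity down +
(C) warming surface water — bird nesting decline -; shoreline vegetation loss +; sediment load up +; dissolved oxygen down +; conductivity down -
(D) upstream dam release change — bird nesting decline + (by macroinvertebrate diversity down → conductivity down → nitrate down → bird nesting decline); shoreline vegetation loss + (by fish kill events → shoreline vegetation loss); sediment load up +; dissolved oxygen down +; conductivity down + (by macroinvertebrate diversity down → conductivity down)
(D) is the only candidate with no mismatches.

D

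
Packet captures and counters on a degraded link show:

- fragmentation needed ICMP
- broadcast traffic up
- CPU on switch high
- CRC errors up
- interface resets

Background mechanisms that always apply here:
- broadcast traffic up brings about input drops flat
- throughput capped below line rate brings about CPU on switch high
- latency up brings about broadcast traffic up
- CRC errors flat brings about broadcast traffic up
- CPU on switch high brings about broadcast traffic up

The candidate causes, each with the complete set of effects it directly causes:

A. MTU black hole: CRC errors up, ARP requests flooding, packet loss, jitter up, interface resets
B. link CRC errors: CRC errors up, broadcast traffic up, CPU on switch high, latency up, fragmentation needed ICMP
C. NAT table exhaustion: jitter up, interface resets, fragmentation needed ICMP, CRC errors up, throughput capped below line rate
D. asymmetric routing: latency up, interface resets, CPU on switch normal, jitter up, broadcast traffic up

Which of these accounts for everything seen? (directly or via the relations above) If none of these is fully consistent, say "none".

For each candidate, compare predicted effects to what was observed:
(A) MTU black hole — does not account for fragmentation needed ICMP, broadcast traffic up, CPU on switch high
(B) link CRC errors — fragmentation needed ICMP match; broadcast traffic up match; CPU on switch high match; CRC errors up match; interface resets miss
(C) NAT table exhaustion — accounts for every observation (broadcast traffic up via throughput capped below line rate → CPU on switch high → broadcast traffic up)
(D) asymmetric routing — fragmentation needed ICMP miss; broadcast traffic up match; CPU on switch high miss; CRC errors up miss; interface resets match
Only (C) is consistent with every observation.

C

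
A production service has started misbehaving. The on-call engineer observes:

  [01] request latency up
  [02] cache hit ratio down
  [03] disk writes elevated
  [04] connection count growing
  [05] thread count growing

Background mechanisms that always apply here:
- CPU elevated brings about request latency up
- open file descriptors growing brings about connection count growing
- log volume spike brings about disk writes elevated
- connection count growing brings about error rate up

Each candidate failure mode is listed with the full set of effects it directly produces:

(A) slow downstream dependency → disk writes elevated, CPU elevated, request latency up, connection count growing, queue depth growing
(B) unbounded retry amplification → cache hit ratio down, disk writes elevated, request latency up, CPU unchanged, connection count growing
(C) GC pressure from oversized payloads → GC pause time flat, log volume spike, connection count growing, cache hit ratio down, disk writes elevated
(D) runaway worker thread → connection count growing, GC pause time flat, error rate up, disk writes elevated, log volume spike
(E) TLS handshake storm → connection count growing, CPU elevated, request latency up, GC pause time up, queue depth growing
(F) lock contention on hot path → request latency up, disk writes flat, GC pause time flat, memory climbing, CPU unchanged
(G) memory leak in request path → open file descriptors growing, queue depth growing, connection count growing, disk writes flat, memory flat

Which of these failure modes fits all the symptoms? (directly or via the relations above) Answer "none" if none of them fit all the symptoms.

For each candidate, compare predicted effects to what was observed:
(A) slow downstream dependency — does not account for cache hit ratio down, thread count growing
(B) unbounded retry amplification — does not account for thread count growing
(C) GC pressure from oversized payloads — does not account for request latency up, thread count growing
(D) runaway worker thread — request latency up miss; cache hit ratio down miss; disk writes elevated match; connection count growing match; thread count growing miss
(E) TLS handshake storm — request latency up match; cache hit ratio down miss; disk writes elevated miss; connection count growing match; thread count growing miss
(F) lock contention on hot path — request latency up match; cache hit ratio down miss; disk writes elevated miss; connection count growing miss; thread count growing miss
(G) memory leak in request path — request latency up miss; cache hit ratio down miss; disk writes elevated miss; connection count growing match; thread count growing miss
No candidate is consistent with all observations.

none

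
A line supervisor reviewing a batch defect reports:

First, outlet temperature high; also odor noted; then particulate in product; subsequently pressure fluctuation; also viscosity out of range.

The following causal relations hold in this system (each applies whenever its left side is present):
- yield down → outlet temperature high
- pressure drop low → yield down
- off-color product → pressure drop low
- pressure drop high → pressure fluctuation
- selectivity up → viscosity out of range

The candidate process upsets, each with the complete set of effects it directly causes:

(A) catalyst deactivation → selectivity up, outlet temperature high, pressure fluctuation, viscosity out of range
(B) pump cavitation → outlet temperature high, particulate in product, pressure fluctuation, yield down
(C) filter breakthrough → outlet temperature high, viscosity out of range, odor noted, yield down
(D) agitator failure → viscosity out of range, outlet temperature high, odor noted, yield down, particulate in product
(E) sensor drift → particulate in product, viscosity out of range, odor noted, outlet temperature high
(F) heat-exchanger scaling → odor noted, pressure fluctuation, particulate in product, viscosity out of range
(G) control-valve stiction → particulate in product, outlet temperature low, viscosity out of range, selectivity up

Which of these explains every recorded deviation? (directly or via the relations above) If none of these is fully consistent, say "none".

none

Per-candidate check:
(A) catalyst deactivation — outlet temperature high match; odor noted miss; particulate in product miss; pressure fluctuation match; viscosity out of range match
(B) pump cavitation — outlet temperature high match; odor noted miss; particulate in product match; pressure fluctuation match; viscosity out of range miss
(C) filter breakthrough — outlet temperature high match; odor noted match; particulate in product miss; pressure fluctuation miss; viscosity out of range match
(D) agitator failure — outlet temperature high match; odor noted match; particulate in product match; pressure fluctuation miss; viscosity out of range match
(E) sensor drift — outlet temperature high match; odor noted match; particulate in product match; pressure fluctuation miss; viscosity out of range match
(F) heat-exchanger scaling — does not account for outlet temperature high
(G) control-valve stiction — fails on outlet temperature high, odor noted, pressure fluctuation (predicts outlet temperature low, not outlet temperature high)
None of the listed candidates fits everything.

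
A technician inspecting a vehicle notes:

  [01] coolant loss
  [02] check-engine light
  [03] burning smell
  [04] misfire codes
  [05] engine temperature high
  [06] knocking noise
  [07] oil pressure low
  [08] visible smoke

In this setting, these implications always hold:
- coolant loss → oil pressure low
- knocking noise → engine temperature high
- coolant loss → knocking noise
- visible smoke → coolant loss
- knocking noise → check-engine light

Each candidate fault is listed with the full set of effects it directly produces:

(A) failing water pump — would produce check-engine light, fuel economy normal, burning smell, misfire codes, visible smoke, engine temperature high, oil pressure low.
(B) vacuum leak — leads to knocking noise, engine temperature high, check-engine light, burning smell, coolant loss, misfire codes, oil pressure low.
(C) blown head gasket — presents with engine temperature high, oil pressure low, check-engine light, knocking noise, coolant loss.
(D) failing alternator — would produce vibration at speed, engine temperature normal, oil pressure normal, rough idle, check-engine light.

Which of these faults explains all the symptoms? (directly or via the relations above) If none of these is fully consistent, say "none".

A

For each candidate, compare predicted effects to what was observed:
(A) failing water pump — coolant loss + (by visible smoke → coolant loss); check-engine light +; burning smell +; misfire codes +; engine temperature high +; knocking noise + (by visible smoke → coolant loss → knocking noise); oil pressure low +; visible smoke +
(B) vacuum leak — does not account for visible smoke
(C) blown head gasket — does not account for burning smell, misfire codes, visible smoke
(D) failing alternator — fails on coolant loss, burning smell, misfire codes, engine temperature high, knocking noise, oil pressure low, visible smoke (predicts engine temperature normal, not engine temperature high; predicts oil pressure normal, not oil pressure low)
Only (A) is consistent with every observation.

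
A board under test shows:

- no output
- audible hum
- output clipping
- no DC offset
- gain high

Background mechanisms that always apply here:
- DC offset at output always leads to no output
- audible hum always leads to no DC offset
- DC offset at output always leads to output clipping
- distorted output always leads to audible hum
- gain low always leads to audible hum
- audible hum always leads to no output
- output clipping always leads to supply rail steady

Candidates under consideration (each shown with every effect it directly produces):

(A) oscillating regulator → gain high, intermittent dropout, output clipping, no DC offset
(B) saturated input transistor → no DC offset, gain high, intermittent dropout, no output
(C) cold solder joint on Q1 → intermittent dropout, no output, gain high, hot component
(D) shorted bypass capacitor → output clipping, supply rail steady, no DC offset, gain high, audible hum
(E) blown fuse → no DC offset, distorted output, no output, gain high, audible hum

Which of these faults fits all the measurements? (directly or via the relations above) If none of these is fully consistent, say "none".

D

For each candidate, compare predicted effects to what was observed:
(A) oscillating regulator — no output ✗; audible hum ✗; output clipping ✓; no DC offset ✓; gain high ✓
(B) saturated input transistor — no output ✓; audible hum ✗; output clipping ✗; no DC offset ✓; gain high ✓
(C) cold solder joint on Q1 — no output ✓; audible hum ✗; output clipping ✗; no DC offset ✗; gain high ✓
(D) shorted bypass capacitor — accounts for every observation (no output by audible hum → no output)
(E) blown fuse — no output ✓; audible hum ✓; output clipping ✗; no DC offset ✓; gain high ✓
(D) alone accounts for all the evidence.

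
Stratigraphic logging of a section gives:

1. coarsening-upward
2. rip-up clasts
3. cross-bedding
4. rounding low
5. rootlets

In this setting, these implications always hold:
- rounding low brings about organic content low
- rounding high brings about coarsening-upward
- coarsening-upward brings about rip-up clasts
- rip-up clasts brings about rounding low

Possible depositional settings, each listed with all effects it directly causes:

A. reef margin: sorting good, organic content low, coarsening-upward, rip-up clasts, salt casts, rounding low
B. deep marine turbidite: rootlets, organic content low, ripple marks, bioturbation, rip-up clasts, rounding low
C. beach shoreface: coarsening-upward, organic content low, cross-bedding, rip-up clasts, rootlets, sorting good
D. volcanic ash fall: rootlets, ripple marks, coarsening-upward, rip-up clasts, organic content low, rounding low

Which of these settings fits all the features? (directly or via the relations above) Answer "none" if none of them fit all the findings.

Checking each candidate against the observations:
(A) reef margin — coarsening-upward yes; rip-up clasts yes; cross-bedding NO; rounding low yes; rootlets NO
(B) deep marine turbidite — coarsening-upward NO; rip-up clasts yes; cross-bedding NO; rounding low yes; rootlets yes
(C) beach shoreface — accounts for every observation (rounding low via rip-up clasts → rounding low)
(D) volcanic ash fall — does not account for cross-bedding
Only (C) is consistent with every observation.

C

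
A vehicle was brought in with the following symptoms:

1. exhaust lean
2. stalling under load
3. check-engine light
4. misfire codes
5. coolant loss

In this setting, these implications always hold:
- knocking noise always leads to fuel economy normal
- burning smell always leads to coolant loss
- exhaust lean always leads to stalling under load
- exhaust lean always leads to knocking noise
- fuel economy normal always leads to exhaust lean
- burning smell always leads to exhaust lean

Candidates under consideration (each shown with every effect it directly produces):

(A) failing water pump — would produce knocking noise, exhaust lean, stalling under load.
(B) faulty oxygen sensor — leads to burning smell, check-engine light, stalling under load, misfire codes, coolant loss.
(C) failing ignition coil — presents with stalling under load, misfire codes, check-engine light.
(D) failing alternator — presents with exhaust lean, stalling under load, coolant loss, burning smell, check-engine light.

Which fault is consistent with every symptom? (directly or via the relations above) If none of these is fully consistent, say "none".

B

Testing each hypothesis:
(A) failing water pump — exhaust lean match; stalling under load match; check-engine light miss; misfire codes miss; coolant loss miss
(B) faulty oxygen sensor — accounts for every observation (exhaust lean via burning smell → exhaust lean)
(C) failing ignition coil — exhaust lean miss; stalling under load match; check-engine light match; misfire codes match; coolant loss miss
(D) failing alternator — exhaust lean match; stalling under load match; check-engine light match; misfire codes miss; coolant loss match
(B) is the only candidate with no mismatches.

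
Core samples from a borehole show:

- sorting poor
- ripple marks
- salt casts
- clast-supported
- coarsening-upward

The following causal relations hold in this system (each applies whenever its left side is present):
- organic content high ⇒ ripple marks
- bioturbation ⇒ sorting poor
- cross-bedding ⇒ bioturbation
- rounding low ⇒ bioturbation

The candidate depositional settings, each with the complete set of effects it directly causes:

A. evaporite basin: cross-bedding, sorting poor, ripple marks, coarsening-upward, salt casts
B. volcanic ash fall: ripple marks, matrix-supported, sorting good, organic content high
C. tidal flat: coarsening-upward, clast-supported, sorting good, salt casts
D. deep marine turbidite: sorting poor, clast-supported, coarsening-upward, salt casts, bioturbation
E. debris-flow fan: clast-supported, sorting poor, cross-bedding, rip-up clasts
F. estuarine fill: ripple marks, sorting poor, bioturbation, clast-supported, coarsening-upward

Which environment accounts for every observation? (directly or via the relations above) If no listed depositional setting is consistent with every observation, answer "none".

none

Testing each hypothesis:
(A) evaporite basin — sorting poor +; ripple marks +; salt casts +; clast-supported -; coarsening-upward +
(B) volcanic ash fall — sorting poor -; ripple marks +; salt casts -; clast-supported -; coarsening-upward -
(C) tidal flat — fails on sorting poor, ripple marks (predicts sorting good, not sorting poor)
(D) deep marine turbidite — does not account for ripple marks
(E) debris-flow fan — sorting poor +; ripple marks -; salt casts -; clast-supported +; coarsening-upward -
(F) estuarine fill — does not account for salt casts
None of the listed candidates fits everything.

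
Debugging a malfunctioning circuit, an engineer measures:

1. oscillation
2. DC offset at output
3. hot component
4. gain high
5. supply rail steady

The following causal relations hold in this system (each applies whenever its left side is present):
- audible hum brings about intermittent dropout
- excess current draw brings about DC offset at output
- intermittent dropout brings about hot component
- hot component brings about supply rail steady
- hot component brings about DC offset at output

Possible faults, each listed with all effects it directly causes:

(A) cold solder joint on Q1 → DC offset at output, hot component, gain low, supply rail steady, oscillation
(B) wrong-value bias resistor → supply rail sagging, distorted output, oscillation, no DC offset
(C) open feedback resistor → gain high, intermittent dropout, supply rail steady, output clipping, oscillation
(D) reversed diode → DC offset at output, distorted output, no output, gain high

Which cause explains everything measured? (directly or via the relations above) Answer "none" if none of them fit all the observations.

Testing each hypothesis:
(A) cold solder joint on Q1 — oscillation +; DC offset at output +; hot component +; gain high -; supply rail steady +
(B) wrong-value bias resistor — fails on DC offset at output, hot component, gain high, supply rail steady (predicts no DC offset, not DC offset at output; predicts supply rail sagging, not supply rail steady)
(C) open feedback resistor — accounts for every observation (DC offset at output through intermittent dropout → hot component → DC offset at output)
(D) reversed diode — oscillation -; DC offset at output +; hot component -; gain high +; supply rail steady -
(C) is the only candidate with no mismatches.

C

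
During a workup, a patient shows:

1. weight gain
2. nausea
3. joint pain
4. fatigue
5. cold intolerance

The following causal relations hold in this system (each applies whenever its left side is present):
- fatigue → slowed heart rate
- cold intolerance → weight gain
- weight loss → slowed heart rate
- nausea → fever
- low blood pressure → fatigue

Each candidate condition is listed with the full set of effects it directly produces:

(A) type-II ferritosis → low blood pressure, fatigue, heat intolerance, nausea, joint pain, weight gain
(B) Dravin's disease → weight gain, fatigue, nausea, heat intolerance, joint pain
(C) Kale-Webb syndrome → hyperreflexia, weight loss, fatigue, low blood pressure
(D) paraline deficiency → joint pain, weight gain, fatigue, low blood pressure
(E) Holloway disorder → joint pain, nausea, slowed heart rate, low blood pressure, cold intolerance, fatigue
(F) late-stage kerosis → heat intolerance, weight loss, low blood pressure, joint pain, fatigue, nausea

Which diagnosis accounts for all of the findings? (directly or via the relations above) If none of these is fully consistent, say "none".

Per-candidate check:
(A) type-II ferritosis — weight gain +; nausea +; joint pain +; fatigue +; cold intolerance -
(B) Dravin's disease — fails on cold intolerance (predicts heat intolerance, not cold intolerance)
(C) Kale-Webb syndrome — weight gain -; nausea -; joint pain -; fatigue +; cold intolerance -
(D) paraline deficiency — does not account for nausea, cold intolerance
(E) Holloway disorder — weight gain + (via cold intolerance → weight gain); nausea +; joint pain +; fatigue +; cold intolerance +
(F) late-stage kerosis — fails on weight gain, cold intolerance (predicts weight loss, not weight gain; predicts heat intolerance, not cold intolerance)
(E) is the only candidate with no mismatches.

E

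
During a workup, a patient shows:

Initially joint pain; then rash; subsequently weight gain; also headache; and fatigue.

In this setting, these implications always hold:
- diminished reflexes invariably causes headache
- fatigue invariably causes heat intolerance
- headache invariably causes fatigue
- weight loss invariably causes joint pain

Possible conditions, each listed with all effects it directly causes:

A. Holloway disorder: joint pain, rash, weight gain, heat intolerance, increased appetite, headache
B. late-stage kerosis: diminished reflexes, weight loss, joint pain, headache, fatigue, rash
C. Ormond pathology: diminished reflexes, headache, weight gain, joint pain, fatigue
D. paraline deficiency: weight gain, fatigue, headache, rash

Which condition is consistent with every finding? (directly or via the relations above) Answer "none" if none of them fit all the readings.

A

Per-candidate check:
(A) Holloway disorder — joint pain yes; rash yes; weight gain yes; headache yes; fatigue yes (via headache → fatigue)
(B) late-stage kerosis — fails on weight gain (predicts weight loss, not weight gain)
(C) Ormond pathology — joint pain yes; rash NO; weight gain yes; headache yes; fatigue yes
(D) paraline deficiency — joint pain NO; rash yes; weight gain yes; headache yes; fatigue yes
(A) alone accounts for all the evidence.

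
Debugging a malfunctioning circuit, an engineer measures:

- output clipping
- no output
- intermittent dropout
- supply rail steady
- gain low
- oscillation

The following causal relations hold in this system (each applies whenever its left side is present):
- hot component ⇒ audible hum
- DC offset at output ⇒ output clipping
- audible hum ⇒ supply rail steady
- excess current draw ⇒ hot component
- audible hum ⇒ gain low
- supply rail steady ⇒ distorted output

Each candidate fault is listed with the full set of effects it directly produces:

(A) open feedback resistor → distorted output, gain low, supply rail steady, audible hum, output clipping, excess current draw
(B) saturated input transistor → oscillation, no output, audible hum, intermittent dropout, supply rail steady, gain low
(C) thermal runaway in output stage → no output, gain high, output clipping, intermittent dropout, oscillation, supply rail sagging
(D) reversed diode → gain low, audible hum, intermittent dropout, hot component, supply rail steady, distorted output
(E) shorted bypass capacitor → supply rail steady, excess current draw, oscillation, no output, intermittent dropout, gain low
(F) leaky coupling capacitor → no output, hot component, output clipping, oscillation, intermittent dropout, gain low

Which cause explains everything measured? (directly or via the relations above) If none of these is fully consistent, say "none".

For each candidate, compare predicted effects to what was observed:
(A) open feedback resistor — output clipping ✓; no output ✗; intermittent dropout ✗; supply rail steady ✓; gain low ✓; oscillation ✗
(B) saturated input transistor — does not account for output clipping
(C) thermal runaway in output stage — output clipping ✓; no output ✓; intermittent dropout ✓; supply rail steady ✗; gain low ✗; oscillation ✓
(D) reversed diode — does not account for output clipping, no output, oscillation
(E) shorted bypass capacitor — output clipping ✗; no output ✓; intermittent dropout ✓; supply rail steady ✓; gain low ✓; oscillation ✓
(F) leaky coupling capacitor — output clipping ✓; no output ✓; intermittent dropout ✓; supply rail steady ✓ (via hot component → audible hum → supply rail steady); gain low ✓; oscillation ✓
(F) is the only candidate with no mismatches.

F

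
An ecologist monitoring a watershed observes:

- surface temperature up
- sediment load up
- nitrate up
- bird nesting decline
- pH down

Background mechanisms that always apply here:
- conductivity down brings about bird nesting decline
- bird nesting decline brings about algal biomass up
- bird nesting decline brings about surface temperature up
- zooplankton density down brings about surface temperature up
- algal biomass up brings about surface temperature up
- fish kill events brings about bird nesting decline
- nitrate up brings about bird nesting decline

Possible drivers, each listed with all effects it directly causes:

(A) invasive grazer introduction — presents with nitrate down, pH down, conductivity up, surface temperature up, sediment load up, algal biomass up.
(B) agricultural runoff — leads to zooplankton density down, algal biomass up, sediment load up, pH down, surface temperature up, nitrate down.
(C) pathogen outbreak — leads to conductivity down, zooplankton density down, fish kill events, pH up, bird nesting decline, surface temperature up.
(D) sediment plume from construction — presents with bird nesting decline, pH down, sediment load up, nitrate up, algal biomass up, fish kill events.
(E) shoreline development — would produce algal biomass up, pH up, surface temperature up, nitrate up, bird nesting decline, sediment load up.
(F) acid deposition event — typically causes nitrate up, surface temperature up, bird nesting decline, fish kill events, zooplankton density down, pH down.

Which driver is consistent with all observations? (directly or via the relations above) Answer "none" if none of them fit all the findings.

D

Checking each candidate against the observations:
(A) invasive grazer introduction — surface temperature up match; sediment load up match; nitrate up miss; bird nesting decline miss; pH down match
(B) agricultural runoff — fails on nitrate up, bird nesting decline (predicts nitrate down, not nitrate up)
(C) pathogen outbreak — fails on sediment load up, nitrate up, pH down (predicts pH up, not pH down)
(D) sediment plume from construction — accounts for every observation (surface temperature up via algal biomass up → surface temperature up)
(E) shoreline development — fails on pH down (predicts pH up, not pH down)
(F) acid deposition event — surface temperature up match; sediment load up miss; nitrate up match; bird nesting decline match; pH down match
Only (D) is consistent with every observation.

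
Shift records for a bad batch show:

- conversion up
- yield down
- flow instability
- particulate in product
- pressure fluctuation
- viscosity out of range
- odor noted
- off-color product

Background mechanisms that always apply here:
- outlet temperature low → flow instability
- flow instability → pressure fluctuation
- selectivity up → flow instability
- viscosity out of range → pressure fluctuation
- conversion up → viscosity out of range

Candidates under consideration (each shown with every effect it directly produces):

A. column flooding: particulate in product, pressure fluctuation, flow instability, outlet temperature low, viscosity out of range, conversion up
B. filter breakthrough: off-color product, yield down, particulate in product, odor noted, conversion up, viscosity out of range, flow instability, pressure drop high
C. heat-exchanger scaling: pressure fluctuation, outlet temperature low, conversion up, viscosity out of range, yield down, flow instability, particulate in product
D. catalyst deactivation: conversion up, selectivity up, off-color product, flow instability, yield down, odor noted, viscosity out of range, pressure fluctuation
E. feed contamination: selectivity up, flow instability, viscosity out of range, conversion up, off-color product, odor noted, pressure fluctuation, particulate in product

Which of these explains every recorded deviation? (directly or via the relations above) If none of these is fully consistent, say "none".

B

Checking each candidate against the observations:
(A) column flooding — does not account for yield down, odor noted, off-color product
(B) filter breakthrough — conversion up ✓; yield down ✓; flow instability ✓; particulate in product ✓; pressure fluctuation ✓ (by viscosity out of range → pressure fluctuation); viscosity out of range ✓; odor noted ✓; off-color product ✓
(C) heat-exchanger scaling — conversion up ✓; yield down ✓; flow instability ✓; particulate in product ✓; pressure fluctuation ✓; viscosity out of range ✓; odor noted ✗; off-color product ✗
(D) catalyst deactivation — conversion up ✓; yield down ✓; flow instability ✓; particulate in product ✗; pressure fluctuation ✓; viscosity out of range ✓; odor noted ✓; off-color product ✓
(E) feed contamination — does not account for yield down
(B) alone accounts for all the evidence.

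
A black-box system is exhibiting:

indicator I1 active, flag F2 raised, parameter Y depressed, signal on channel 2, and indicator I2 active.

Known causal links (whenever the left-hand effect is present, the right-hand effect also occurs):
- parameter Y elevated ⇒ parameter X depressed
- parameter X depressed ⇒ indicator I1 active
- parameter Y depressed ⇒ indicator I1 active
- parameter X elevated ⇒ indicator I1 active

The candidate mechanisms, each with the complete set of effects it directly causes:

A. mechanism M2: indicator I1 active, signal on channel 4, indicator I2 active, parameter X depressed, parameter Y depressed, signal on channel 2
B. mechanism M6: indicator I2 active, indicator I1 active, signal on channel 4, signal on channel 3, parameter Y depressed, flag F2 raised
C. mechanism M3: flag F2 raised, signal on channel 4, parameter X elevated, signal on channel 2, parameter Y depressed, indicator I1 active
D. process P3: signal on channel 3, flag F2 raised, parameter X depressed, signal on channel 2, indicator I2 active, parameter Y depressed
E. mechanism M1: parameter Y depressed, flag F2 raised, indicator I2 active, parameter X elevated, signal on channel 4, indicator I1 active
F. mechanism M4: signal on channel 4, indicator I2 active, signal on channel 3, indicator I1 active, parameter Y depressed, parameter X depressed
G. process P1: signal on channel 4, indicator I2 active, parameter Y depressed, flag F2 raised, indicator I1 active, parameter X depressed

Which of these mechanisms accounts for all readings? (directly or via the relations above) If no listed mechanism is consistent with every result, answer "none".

Checking each candidate against the observations:
(A) mechanism M2 — does not account for flag F2 raised
(B) mechanism M6 — indicator I1 active +; flag F2 raised +; parameter Y depressed +; signal on channel 2 -; indicator I2 active +
(C) mechanism M3 — does not account for indicator I2 active
(D) process P3 — accounts for every observation (indicator I1 active through parameter Y depressed → indicator I1 active)
(E) mechanism M1 — does not account for signal on channel 2
(F) mechanism M4 — indicator I1 active +; flag F2 raised -; parameter Y depressed +; signal on channel 2 -; indicator I2 active +
(G) process P1 — does not account for signal on channel 2
(D) is the only candidate with no mismatches.

D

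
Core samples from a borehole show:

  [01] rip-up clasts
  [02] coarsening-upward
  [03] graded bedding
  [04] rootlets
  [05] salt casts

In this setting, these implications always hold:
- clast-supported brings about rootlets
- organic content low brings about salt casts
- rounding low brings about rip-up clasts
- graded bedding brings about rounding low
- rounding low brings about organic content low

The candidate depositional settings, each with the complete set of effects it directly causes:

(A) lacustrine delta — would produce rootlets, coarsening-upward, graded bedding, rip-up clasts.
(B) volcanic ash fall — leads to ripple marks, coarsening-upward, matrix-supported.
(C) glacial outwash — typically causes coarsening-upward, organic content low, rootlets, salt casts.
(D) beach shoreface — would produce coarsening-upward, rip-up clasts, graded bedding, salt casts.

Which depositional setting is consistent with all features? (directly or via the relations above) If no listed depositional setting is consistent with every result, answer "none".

Per-candidate check:
(A) lacustrine delta — accounts for every observation (salt casts through graded bedding → rounding low → organic content low → salt casts)
(B) volcanic ash fall — does not account for rip-up clasts, graded bedding, rootlets, salt casts
(C) glacial outwash — does not account for rip-up clasts, graded bedding
(D) beach shoreface — rip-up clasts match; coarsening-upward match; graded bedding match; rootlets miss; salt casts match
Only (A) is consistent with every observation.

A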